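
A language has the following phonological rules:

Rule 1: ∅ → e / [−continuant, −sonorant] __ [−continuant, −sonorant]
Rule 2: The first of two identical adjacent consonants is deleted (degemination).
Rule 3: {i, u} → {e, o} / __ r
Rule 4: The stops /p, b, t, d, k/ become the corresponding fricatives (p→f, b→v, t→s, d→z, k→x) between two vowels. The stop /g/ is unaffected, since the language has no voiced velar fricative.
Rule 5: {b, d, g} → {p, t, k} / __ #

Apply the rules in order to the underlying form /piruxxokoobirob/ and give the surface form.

peruxoxooverop

Rule 1 (stop-cluster e-epenthesis): no segment meets the environment; /piruxxokoobirob/ is unchanged.
Rule 2 (degemination): /xx/ is a geminate; the first /x/ deletes. /piruxxokoobirob/ → piruxokoobirob.
Rule 3 (pre-rhotic lowering): /i/ is a high vowel immediately before /r/, so it lowers to [e]. /i/ is a high vowel immediately before /r/, so it lowers to [e]. /piruxokoobirob/ → peruxokooberob.
Rule 4 (intervocalic spirantization): /k/ is a stop between vowels /o/ and /o/, so it spirantizes to the fricative [x]. /b/ is a stop between vowels /o/ and /e/, so it spirantizes to the fricative [v]. /peruxokooberob/ → peruxoxooverob.
Rule 5 (final devoicing): /b/ is a voiced stop in word-final position, so it devoices to [p]. /peruxoxooverob/ → peruxoxooverop.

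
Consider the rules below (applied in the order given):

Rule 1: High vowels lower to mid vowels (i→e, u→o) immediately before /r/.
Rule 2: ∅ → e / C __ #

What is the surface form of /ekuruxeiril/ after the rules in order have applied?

ekoruxeerile

Rule 1 (pre-rhotic lowering): /u/ is a high vowel immediately before /r/, so it lowers to [o]. /i/ is a high vowel immediately before /r/, so it lowers to [e]. /ekuruxeiril/ → ekoruxeeril.
Rule 2 (final e-epenthesis): the form ends in the consonant /l/, so [e] is inserted word-finally. /ekoruxeeril/ → ekoruxeerile.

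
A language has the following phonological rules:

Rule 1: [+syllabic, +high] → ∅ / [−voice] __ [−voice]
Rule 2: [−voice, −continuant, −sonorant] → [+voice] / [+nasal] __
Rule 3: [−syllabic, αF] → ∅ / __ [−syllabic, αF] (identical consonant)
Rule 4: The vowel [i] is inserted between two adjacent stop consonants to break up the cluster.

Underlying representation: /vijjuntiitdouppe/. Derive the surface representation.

vijundiitidoupe

Rule 1 (high vowel syncope): no segment meets the environment; /vijjuntiitdouppe/ is unchanged.
Rule 2 (post-nasal voicing): /t/ is a voiceless stop immediately after the nasal /n/, so it voices to [d]. /vijjuntiitdouppe/ → vijjundiitdouppe.
Rule 3 (degemination): /jj/ is a geminate; the first /j/ deletes. /pp/ is a geminate; the first /p/ deletes. /vijjundiitdouppe/ → vijundiitdoupe.
Rule 4 (stop-cluster i-epenthesis): /t/ and /d/ form a stop–stop cluster, so [i] is inserted between them. /vijundiitdoupe/ → vijundiitidoupe.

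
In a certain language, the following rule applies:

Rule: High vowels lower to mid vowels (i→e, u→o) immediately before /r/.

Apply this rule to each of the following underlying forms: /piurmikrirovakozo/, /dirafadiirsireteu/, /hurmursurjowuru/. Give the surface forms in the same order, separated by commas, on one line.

piormikrerovakozo, derafadiersereteu, hormorsorjoworu

/piurmikrirovakozo/: /u/ is a high vowel immediately before /r/, so it lowers to [o]. /i/ is a high vowel immediately before /r/, so it lowers to [e]. → [piormikrerovakozo].
/dirafadiirsireteu/: /i/ is a high vowel immediately before /r/, so it lowers to [e]. /i/ is a high vowel immediately before /r/, so it lowers to [e]. /i/ is a high vowel immediately before /r/, so it lowers to [e]. → [derafadiersereteu].
/hurmursurjowuru/: /u/ is a high vowel immediately before /r/, so it lowers to [o]. /u/ is a high vowel immediately before /r/, so it lowers to [o]. /u/ is a high vowel immediately before /r/, so it lowers to [o]. /u/ is a high vowel immediately before /r/, so it lowers to [o]. → [hormorsorjoworu].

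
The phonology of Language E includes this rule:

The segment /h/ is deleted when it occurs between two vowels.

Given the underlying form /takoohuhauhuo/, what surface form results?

takoouauuo

/h/ occurs between vowels /o/ and /u/, so it deletes.
/h/ occurs between vowels /u/ and /a/, so it deletes.
/h/ occurs between vowels /u/ and /u/, so it deletes.
Surface form: [takoouauuo].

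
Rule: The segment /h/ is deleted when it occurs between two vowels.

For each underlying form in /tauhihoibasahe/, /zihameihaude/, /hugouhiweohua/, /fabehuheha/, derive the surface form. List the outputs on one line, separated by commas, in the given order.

/tauhihoibasahe/: /h/ occurs between vowels /u/ and /i/, so it deletes. /h/ occurs between vowels /i/ and /o/, so it deletes. /h/ occurs between vowels /a/ and /e/, so it deletes. → [tauioibasae].
/zihameihaude/: /h/ occurs between vowels /i/ and /a/, so it deletes. /h/ occurs between vowels /i/ and /a/, so it deletes. → [ziameiaude].
/hugouhiweohua/: /h/ occurs between vowels /u/ and /i/, so it deletes. /h/ occurs between vowels /o/ and /u/, so it deletes. → [hugouiweoua].
/fabehuheha/: /h/ occurs between vowels /e/ and /u/, so it deletes. /h/ occurs between vowels /u/ and /e/, so it deletes. /h/ occurs between vowels /e/ and /a/, so it deletes. → [fabeuea].

tauioibasae, ziameiaude, hugouiweoua, fabeuea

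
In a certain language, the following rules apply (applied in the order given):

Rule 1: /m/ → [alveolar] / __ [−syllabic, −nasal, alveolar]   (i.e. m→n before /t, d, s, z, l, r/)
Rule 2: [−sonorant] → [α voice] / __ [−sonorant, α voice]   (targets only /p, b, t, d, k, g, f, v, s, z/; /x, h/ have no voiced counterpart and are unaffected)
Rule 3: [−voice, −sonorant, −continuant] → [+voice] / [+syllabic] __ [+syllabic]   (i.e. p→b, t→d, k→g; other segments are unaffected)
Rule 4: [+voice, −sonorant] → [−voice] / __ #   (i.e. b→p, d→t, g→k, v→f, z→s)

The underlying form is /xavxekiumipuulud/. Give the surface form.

xafxegiumibuulut

Rule 1 (nasal place assimilation): no segment meets the environment; /xavxekiumipuulud/ is unchanged.
Rule 2 (regressive voicing assimilation): /v/ precedes the voiceless obstruent /x/, so it devoices to [f] by assimilation. /xavxekiumipuulud/ → xafxekiumipuulud.
Rule 3 (intervocalic voicing): /k/ is a voiceless stop between vowels /e/ and /i/, so it voices to [g]. /p/ is a voiceless stop between vowels /i/ and /u/, so it voices to [b]. /xafxekiumipuulud/ → xafxegiumibuulud.
Rule 4 (final devoicing): /d/ is a voiced obstruent in word-final position, so it devoices to [t]. /xafxegiumibuulud/ → xafxegiumibuulut.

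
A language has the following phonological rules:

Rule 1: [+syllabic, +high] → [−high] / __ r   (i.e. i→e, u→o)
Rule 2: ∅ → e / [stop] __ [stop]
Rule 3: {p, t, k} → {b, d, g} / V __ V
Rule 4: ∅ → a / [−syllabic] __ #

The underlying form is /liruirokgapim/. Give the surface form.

leruerogegabima

Rule 1 (pre-rhotic lowering): /i/ is a high vowel immediately before /r/, so it lowers to [e]. /i/ is a high vowel immediately before /r/, so it lowers to [e]. /liruirokgapim/ → leruerokgapim.
Rule 2 (stop-cluster e-epenthesis): /k/ and /g/ form a stop–stop cluster, so [e] is inserted between them. /leruerokgapim/ → leruerokegapim.
Rule 3 (intervocalic voicing): /k/ is a voiceless stop between vowels /o/ and /e/, so it voices to [g]. /p/ is a voiceless stop between vowels /a/ and /i/, so it voices to [b]. /leruerokegapim/ → leruerogegabim.
Rule 4 (final a-epenthesis): the form ends in the consonant /m/, so [a] is inserted word-finally. /leruerogegabim/ → leruerogegabima.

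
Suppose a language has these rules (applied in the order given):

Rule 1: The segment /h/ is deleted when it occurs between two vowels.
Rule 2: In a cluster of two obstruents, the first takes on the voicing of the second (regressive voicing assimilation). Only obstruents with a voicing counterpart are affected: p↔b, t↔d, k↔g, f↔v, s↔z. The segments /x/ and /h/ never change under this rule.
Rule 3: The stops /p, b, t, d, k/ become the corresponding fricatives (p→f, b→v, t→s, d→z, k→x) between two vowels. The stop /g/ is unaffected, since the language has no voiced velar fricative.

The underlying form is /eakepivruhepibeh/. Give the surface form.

eaxefivruefiveh

Rule 1 (intervocalic h-deletion): /h/ occurs between vowels /u/ and /e/, so it deletes. /eakepivruhepibeh/ → eakepivruepibeh.
Rule 2 (regressive voicing assimilation): no segment meets the environment; /eakepivruepibeh/ is unchanged.
Rule 3 (intervocalic spirantization): /k/ is a stop between vowels /a/ and /e/, so it spirantizes to the fricative [x]. /p/ is a stop between vowels /e/ and /i/, so it spirantizes to the fricative [f]. /p/ is a stop between vowels /e/ and /i/, so it spirantizes to the fricative [f]. /b/ is a stop between vowels /i/ and /e/, so it spirantizes to the fricative [v]. /eakepivruepibeh/ → eaxefivruefiveh.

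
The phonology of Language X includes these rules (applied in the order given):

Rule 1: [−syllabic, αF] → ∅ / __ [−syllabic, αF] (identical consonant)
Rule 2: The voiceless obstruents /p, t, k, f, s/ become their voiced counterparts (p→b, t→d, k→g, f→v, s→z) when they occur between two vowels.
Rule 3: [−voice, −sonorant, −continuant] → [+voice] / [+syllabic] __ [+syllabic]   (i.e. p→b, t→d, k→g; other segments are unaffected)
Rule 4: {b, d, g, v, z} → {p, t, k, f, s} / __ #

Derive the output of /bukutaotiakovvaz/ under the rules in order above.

Rule 1 (degemination): /vv/ is a geminate; the first /v/ deletes. /bukutaotiakovvaz/ → bukutaotiakovaz.
Rule 2 (intervocalic voicing): /k/ is a voiceless obstruent between vowels /u/ and /u/, so it voices to [g]. /t/ is a voiceless obstruent between vowels /u/ and /a/, so it voices to [d]. /t/ is a voiceless obstruent between vowels /o/ and /i/, so it voices to [d]. /k/ is a voiceless obstruent between vowels /a/ and /o/, so it voices to [g]. /bukutaotiakovaz/ → bugudaodiagovaz.
Rule 3 (intervocalic voicing): no segment meets the environment; /bugudaodiagovaz/ is unchanged.
Rule 4 (final devoicing): /z/ is a voiced obstruent in word-final position, so it devoices to [s]. /bugudaodiagovaz/ → bugudaodiagovas.

bugudaodiagovas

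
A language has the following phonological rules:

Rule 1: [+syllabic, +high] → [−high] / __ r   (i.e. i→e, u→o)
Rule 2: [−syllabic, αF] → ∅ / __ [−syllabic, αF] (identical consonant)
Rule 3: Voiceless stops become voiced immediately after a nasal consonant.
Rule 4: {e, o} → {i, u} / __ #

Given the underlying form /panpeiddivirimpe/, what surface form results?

panbeidiverimbi

Rule 1 (pre-rhotic lowering): /i/ is a high vowel immediately before /r/, so it lowers to [e]. /panpeiddivirimpe/ → panpeiddiverimpe.
Rule 2 (degemination): /dd/ is a geminate; the first /d/ deletes. /panpeiddiverimpe/ → panpeidiverimpe.
Rule 3 (post-nasal voicing): /p/ is a voiceless stop immediately after the nasal /n/, so it voices to [b]. /p/ is a voiceless stop immediately after the nasal /m/, so it voices to [b]. /panpeidiverimpe/ → panbeidiverimbe.
Rule 4 (final vowel raising): /e/ is a mid vowel in word-final position, so it raises to [i]. /panbeidiverimbe/ → panbeidiverimbi.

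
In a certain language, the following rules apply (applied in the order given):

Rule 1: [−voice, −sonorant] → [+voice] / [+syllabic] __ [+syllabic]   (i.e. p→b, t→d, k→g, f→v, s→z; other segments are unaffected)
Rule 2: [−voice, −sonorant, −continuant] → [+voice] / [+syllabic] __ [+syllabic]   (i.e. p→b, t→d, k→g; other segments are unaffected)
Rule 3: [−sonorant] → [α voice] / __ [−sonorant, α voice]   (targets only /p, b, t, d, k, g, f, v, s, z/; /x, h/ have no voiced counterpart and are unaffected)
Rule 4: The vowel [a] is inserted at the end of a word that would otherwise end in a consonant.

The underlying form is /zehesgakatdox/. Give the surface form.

Rule 1 (intervocalic voicing): /k/ is a voiceless obstruent between vowels /a/ and /a/, so it voices to [g]. /zehesgakatdox/ → zehesgagatdox.
Rule 2 (intervocalic voicing): no segment meets the environment; /zehesgagatdox/ is unchanged.
Rule 3 (regressive voicing assimilation): /s/ precedes the voiced obstruent /g/, so it voices to [z] by assimilation. /t/ precedes the voiced obstruent /d/, so it voices to [d] by assimilation. /zehesgagatdox/ → zehezgagaddox.
Rule 4 (final a-epenthesis): the form ends in the consonant /x/, so [a] is inserted word-finally. /zehezgagaddox/ → zehezgagaddoxa.

zehezgagaddoxa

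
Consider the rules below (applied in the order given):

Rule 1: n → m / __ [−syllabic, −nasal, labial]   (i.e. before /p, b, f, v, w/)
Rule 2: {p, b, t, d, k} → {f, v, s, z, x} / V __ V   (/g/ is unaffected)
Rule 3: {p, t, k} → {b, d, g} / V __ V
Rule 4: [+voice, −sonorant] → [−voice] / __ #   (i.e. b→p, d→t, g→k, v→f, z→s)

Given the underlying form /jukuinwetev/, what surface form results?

juxuimwesef

Rule 1 (nasal place assimilation): /n/ precedes the labial consonant /w/, so it assimilates in place to [m]. /jukuinwetev/ → jukuimwetev.
Rule 2 (intervocalic spirantization): /k/ is a stop between vowels /u/ and /u/, so it spirantizes to the fricative [x]. /t/ is a stop between vowels /e/ and /e/, so it spirantizes to the fricative [s]. /jukuimwetev/ → juxuimwesev.
Rule 3 (intervocalic voicing): no segment meets the environment; /juxuimwesev/ is unchanged.
Rule 4 (final devoicing): /v/ is a voiced obstruent in word-final position, so it devoices to [f]. /juxuimwesev/ → juxuimwesef.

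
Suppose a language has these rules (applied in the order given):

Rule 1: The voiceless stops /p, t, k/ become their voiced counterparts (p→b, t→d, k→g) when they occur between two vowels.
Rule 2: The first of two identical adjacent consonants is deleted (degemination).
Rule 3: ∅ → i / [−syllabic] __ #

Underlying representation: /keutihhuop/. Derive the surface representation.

keudihuopi

Rule 1 (intervocalic voicing): /t/ is a voiceless stop between vowels /u/ and /i/, so it voices to [d]. /keutihhuop/ → keudihhuop.
Rule 2 (degemination): /hh/ is a geminate; the first /h/ deletes. /keudihhuop/ → keudihuop.
Rule 3 (final i-epenthesis): the form ends in the consonant /p/, so [i] is inserted word-finally. /keudihuop/ → keudihuopi.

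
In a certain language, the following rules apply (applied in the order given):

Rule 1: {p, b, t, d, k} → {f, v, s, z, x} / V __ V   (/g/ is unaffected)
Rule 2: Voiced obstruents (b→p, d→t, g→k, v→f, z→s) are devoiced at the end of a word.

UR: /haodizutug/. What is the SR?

Rule 1 (intervocalic spirantization): /d/ is a stop between vowels /o/ and /i/, so it spirantizes to the fricative [z]. /t/ is a stop between vowels /u/ and /u/, so it spirantizes to the fricative [s]. /haodizutug/ → haozizusug.
Rule 2 (final devoicing): /g/ is a voiced obstruent in word-final position, so it devoices to [k]. /haozizusug/ → haozizusuk.

haozizusuk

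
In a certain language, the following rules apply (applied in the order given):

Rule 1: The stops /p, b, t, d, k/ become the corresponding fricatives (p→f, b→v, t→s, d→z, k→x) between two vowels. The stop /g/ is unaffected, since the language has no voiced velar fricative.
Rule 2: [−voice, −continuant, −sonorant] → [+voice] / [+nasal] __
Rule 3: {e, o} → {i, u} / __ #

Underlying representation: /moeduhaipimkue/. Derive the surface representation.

Rule 1 (intervocalic spirantization): /d/ is a stop between vowels /e/ and /u/, so it spirantizes to the fricative [z]. /p/ is a stop between vowels /i/ and /i/, so it spirantizes to the fricative [f]. /moeduhaipimkue/ → moezuhaifimkue.
Rule 2 (post-nasal voicing): /k/ is a voiceless stop immediately after the nasal /m/, so it voices to [g]. /moezuhaifimkue/ → moezuhaifimgue.
Rule 3 (final vowel raising): /e/ is a mid vowel in word-final position, so it raises to [i]. /moezuhaifimgue/ → moezuhaifimgui.

moezuhaifimgui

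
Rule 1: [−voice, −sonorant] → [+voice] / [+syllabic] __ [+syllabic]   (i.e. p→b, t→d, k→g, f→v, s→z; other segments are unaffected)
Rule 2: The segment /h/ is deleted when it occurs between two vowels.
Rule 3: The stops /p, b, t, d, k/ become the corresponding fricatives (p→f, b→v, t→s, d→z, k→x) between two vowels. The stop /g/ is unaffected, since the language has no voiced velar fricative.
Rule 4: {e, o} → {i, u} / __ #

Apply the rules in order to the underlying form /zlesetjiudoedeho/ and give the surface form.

Rule 1 (intervocalic voicing): /s/ is a voiceless obstruent between vowels /e/ and /e/, so it voices to [z]. /zlesetjiudoedeho/ → zlezetjiudoedeho.
Rule 2 (intervocalic h-deletion): /h/ occurs between vowels /e/ and /o/, so it deletes. /zlezetjiudoedeho/ → zlezetjiudoedeo.
Rule 3 (intervocalic spirantization): /d/ is a stop between vowels /u/ and /o/, so it spirantizes to the fricative [z]. /d/ is a stop between vowels /e/ and /e/, so it spirantizes to the fricative [z]. /zlezetjiudoedeo/ → zlezetjiuzoezeo.
Rule 4 (final vowel raising): /o/ is a mid vowel in word-final position, so it raises to [u]. /zlezetjiuzoezeo/ → zlezetjiuzoezeu.

zlezetjiuzoezeu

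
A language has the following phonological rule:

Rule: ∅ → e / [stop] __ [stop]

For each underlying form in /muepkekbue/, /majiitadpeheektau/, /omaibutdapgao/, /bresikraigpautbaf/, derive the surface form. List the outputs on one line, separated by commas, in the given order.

/muepkekbue/: /p/ and /k/ form a stop–stop cluster, so [e] is inserted between them. /k/ and /b/ form a stop–stop cluster, so [e] is inserted between them. → [muepekekebue].
/majiitadpeheektau/: /d/ and /p/ form a stop–stop cluster, so [e] is inserted between them. /k/ and /t/ form a stop–stop cluster, so [e] is inserted between them. → [majiitadepeheeketau].
/omaibutdapgao/: /t/ and /d/ form a stop–stop cluster, so [e] is inserted between them. /p/ and /g/ form a stop–stop cluster, so [e] is inserted between them. → [omaibutedapegao].
/bresikraigpautbaf/: /g/ and /p/ form a stop–stop cluster, so [e] is inserted between them. /t/ and /b/ form a stop–stop cluster, so [e] is inserted between them. → [bresikraigepautebaf].

muepekekebue, majiitadepeheeketau, omaibutedapegao, bresikraigepautebaf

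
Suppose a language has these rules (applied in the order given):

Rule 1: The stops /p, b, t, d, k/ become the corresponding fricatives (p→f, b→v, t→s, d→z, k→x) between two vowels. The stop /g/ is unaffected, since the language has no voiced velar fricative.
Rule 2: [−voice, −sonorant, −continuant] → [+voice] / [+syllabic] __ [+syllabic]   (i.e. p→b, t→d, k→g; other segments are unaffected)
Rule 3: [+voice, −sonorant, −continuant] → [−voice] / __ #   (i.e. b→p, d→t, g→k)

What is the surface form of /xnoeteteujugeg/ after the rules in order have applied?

Rule 1 (intervocalic spirantization): /t/ is a stop between vowels /e/ and /e/, so it spirantizes to the fricative [s]. /t/ is a stop between vowels /e/ and /e/, so it spirantizes to the fricative [s]. /xnoeteteujugeg/ → xnoeseseujugeg.
Rule 2 (intervocalic voicing): no segment meets the environment; /xnoeseseujugeg/ is unchanged.
Rule 3 (final devoicing): /g/ is a voiced stop in word-final position, so it devoices to [k]. /xnoeseseujugeg/ → xnoeseseujugek.

xnoeseseujugek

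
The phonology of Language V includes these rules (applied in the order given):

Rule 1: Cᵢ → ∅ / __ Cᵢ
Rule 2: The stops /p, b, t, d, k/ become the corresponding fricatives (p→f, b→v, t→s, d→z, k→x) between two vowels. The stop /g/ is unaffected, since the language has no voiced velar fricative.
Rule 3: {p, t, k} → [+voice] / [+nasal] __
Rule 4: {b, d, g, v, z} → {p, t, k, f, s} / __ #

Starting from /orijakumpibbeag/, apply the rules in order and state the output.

Rule 1 (degemination): /bb/ is a geminate; the first /b/ deletes. /orijakumpibbeag/ → orijakumpibeag.
Rule 2 (intervocalic spirantization): /k/ is a stop between vowels /a/ and /u/, so it spirantizes to the fricative [x]. /b/ is a stop between vowels /i/ and /e/, so it spirantizes to the fricative [v]. /orijakumpibeag/ → orijaxumpiveag.
Rule 3 (post-nasal voicing): /p/ is a voiceless stop immediately after the nasal /m/, so it voices to [b]. /orijaxumpiveag/ → orijaxumbiveag.
Rule 4 (final devoicing): /g/ is a voiced obstruent in word-final position, so it devoices to [k]. /orijaxumbiveag/ → orijaxumbiveak.

orijaxumbiveak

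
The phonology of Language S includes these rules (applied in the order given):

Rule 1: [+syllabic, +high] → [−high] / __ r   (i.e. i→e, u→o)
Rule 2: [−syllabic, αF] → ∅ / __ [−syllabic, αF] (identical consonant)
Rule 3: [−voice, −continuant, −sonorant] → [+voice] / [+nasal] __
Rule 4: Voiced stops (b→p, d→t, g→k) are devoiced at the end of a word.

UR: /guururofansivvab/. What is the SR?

Rule 1 (pre-rhotic lowering): /u/ is a high vowel immediately before /r/, so it lowers to [o]. /u/ is a high vowel immediately before /r/, so it lowers to [o]. /guururofansivvab/ → guororofansivvab.
Rule 2 (degemination): /vv/ is a geminate; the first /v/ deletes. /guororofansivvab/ → guororofansivab.
Rule 3 (post-nasal voicing): no segment meets the environment; /guororofansivab/ is unchanged.
Rule 4 (final devoicing): /b/ is a voiced stop in word-final position, so it devoices to [p]. /guororofansivab/ → guororofansivap.

guororofansivap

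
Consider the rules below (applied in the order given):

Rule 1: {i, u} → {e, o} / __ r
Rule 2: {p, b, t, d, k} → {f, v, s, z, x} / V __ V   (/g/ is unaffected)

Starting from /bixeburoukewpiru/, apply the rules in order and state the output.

Rule 1 (pre-rhotic lowering): /u/ is a high vowel immediately before /r/, so it lowers to [o]. /i/ is a high vowel immediately before /r/, so it lowers to [e]. /bixeburoukewpiru/ → bixeboroukewperu.
Rule 2 (intervocalic spirantization): /b/ is a stop between vowels /e/ and /o/, so it spirantizes to the fricative [v]. /k/ is a stop between vowels /u/ and /e/, so it spirantizes to the fricative [x]. /bixeboroukewperu/ → bixevorouxewperu.

bixevorouxewperu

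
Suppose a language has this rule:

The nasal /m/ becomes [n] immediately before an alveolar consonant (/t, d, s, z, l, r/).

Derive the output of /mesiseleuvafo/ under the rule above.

No segment of /mesiseleuvafo/ meets the structural description of the rule, so the form surfaces unchanged.

mesiseleuvafo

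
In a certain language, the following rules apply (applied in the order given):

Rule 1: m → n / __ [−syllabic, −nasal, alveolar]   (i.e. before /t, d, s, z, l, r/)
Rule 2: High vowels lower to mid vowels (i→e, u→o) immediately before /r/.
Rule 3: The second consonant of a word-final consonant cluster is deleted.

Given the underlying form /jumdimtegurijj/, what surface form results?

jundintegorij

Rule 1 (nasal place assimilation): /m/ precedes the alveolar consonant /d/, so it assimilates in place to [n]. /m/ precedes the alveolar consonant /t/, so it assimilates in place to [n]. /jumdimtegurijj/ → jundintegurijj.
Rule 2 (pre-rhotic lowering): /u/ is a high vowel immediately before /r/, so it lowers to [o]. /jundintegurijj/ → jundintegorijj.
Rule 3 (final cluster simplification): /j/ is the second consonant of a word-final cluster /jj/, so it deletes. /jundintegorijj/ → jundintegorij.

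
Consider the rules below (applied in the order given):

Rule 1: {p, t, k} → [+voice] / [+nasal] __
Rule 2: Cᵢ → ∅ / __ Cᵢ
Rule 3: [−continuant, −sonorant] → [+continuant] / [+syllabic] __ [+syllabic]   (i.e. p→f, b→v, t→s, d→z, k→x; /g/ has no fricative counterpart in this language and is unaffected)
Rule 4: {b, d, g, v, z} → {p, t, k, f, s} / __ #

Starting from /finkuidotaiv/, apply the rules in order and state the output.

finguizosaif

Rule 1 (post-nasal voicing): /k/ is a voiceless stop immediately after the nasal /n/, so it voices to [g]. /finkuidotaiv/ → finguidotaiv.
Rule 2 (degemination): no segment meets the environment; /finguidotaiv/ is unchanged.
Rule 3 (intervocalic spirantization): /d/ is a stop between vowels /i/ and /o/, so it spirantizes to the fricative [z]. /t/ is a stop between vowels /o/ and /a/, so it spirantizes to the fricative [s]. /finguidotaiv/ → finguizosaiv.
Rule 4 (final devoicing): /v/ is a voiced obstruent in word-final position, so it devoices to [f]. /finguizosaiv/ → finguizosaif.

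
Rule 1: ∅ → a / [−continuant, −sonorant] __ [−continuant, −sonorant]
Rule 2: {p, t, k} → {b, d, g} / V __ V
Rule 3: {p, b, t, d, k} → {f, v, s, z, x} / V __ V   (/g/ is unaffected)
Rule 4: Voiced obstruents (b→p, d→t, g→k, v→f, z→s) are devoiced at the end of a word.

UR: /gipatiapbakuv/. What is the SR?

Rule 1 (stop-cluster a-epenthesis): /p/ and /b/ form a stop–stop cluster, so [a] is inserted between them. /gipatiapbakuv/ → gipatiapabakuv.
Rule 2 (intervocalic voicing): /p/ is a voiceless stop between vowels /i/ and /a/, so it voices to [b]. /t/ is a voiceless stop between vowels /a/ and /i/, so it voices to [d]. /p/ is a voiceless stop between vowels /a/ and /a/, so it voices to [b]. /k/ is a voiceless stop between vowels /a/ and /u/, so it voices to [g]. /gipatiapabakuv/ → gibadiababaguv.
Rule 3 (intervocalic spirantization): /b/ is a stop between vowels /i/ and /a/, so it spirantizes to the fricative [v]. /d/ is a stop between vowels /a/ and /i/, so it spirantizes to the fricative [z]. /b/ is a stop between vowels /a/ and /a/, so it spirantizes to the fricative [v]. /b/ is a stop between vowels /a/ and /a/, so it spirantizes to the fricative [v]. /gibadiababaguv/ → givaziavavaguv.
Rule 4 (final devoicing): /v/ is a voiced obstruent in word-final position, so it devoices to [f]. /givaziavavaguv/ → givaziavavaguf.

givaziavavaguf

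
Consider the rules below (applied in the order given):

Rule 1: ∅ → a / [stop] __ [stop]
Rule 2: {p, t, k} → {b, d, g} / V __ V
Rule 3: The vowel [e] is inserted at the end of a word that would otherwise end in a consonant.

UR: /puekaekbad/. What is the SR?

puegaegabade

Rule 1 (stop-cluster a-epenthesis): /k/ and /b/ form a stop–stop cluster, so [a] is inserted between them. /puekaekbad/ → puekaekabad.
Rule 2 (intervocalic voicing): /k/ is a voiceless stop between vowels /e/ and /a/, so it voices to [g]. /k/ is a voiceless stop between vowels /e/ and /a/, so it voices to [g]. /puekaekabad/ → puegaegabad.
Rule 3 (final e-epenthesis): the form ends in the consonant /d/, so [e] is inserted word-finally. /puegaegabad/ → puegaegabade.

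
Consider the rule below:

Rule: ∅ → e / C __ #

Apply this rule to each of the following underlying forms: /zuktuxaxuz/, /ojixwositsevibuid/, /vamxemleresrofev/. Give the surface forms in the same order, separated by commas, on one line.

zuktuxaxuze, ojixwositsevibuide, vamxemleresrofeve

/zuktuxaxuz/: the form ends in the consonant /z/, so [e] is inserted word-finally. → [zuktuxaxuze].
/ojixwositsevibuid/: the form ends in the consonant /d/, so [e] is inserted word-finally. → [ojixwositsevibuide].
/vamxemleresrofev/: the form ends in the consonant /v/, so [e] is inserted word-finally. → [vamxemleresrofeve].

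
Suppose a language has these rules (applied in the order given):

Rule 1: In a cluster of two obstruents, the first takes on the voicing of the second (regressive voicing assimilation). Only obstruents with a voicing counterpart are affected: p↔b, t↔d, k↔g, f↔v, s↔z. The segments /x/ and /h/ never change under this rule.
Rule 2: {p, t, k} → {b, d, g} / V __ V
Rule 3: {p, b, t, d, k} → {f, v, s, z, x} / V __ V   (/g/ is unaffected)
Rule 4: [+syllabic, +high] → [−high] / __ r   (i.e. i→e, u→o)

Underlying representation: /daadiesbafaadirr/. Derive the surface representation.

Rule 1 (regressive voicing assimilation): /s/ precedes the voiced obstruent /b/, so it voices to [z] by assimilation. /daadiesbafaadirr/ → daadiezbafaadirr.
Rule 2 (intervocalic voicing): no segment meets the environment; /daadiezbafaadirr/ is unchanged.
Rule 3 (intervocalic spirantization): /d/ is a stop between vowels /a/ and /i/, so it spirantizes to the fricative [z]. /d/ is a stop between vowels /a/ and /i/, so it spirantizes to the fricative [z]. /daadiezbafaadirr/ → daaziezbafaazirr.
Rule 4 (pre-rhotic lowering): /i/ is a high vowel immediately before /r/, so it lowers to [e]. /daaziezbafaazirr/ → daaziezbafaazerr.

daaziezbafaazerr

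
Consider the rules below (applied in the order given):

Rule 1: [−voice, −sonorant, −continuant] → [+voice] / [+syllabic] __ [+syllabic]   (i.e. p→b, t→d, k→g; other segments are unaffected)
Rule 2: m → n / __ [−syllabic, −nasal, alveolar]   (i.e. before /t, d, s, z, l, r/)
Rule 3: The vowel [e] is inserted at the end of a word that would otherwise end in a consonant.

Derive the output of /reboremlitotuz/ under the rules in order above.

reborenlidoduze

Rule 1 (intervocalic voicing): /t/ is a voiceless stop between vowels /i/ and /o/, so it voices to [d]. /t/ is a voiceless stop between vowels /o/ and /u/, so it voices to [d]. /reboremlitotuz/ → reboremlidoduz.
Rule 2 (nasal place assimilation): /m/ precedes the alveolar consonant /l/, so it assimilates in place to [n]. /reboremlidoduz/ → reborenlidoduz.
Rule 3 (final e-epenthesis): the form ends in the consonant /z/, so [e] is inserted word-finally. /reborenlidoduz/ → reborenlidoduze.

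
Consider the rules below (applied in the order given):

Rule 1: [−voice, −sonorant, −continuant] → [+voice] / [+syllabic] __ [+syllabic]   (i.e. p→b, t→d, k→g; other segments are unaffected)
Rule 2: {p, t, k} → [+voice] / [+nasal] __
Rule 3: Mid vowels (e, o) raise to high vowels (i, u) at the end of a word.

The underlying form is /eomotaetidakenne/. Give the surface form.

Rule 1 (intervocalic voicing): /t/ is a voiceless stop between vowels /o/ and /a/, so it voices to [d]. /t/ is a voiceless stop between vowels /e/ and /i/, so it voices to [d]. /k/ is a voiceless stop between vowels /a/ and /e/, so it voices to [g]. /eomotaetidakenne/ → eomodaedidagenne.
Rule 2 (post-nasal voicing): no segment meets the environment; /eomodaedidagenne/ is unchanged.
Rule 3 (final vowel raising): /e/ is a mid vowel in word-final position, so it raises to [i]. /eomodaedidagenne/ → eomodaedidagenni.

eomodaedidagenni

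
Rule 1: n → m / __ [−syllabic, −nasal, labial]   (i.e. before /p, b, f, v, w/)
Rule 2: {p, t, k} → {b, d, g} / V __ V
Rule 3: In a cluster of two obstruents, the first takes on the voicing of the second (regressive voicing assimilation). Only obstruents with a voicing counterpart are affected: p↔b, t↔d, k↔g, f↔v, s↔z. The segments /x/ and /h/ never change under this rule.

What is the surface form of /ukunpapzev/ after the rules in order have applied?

Rule 1 (nasal place assimilation): /n/ precedes the labial consonant /p/, so it assimilates in place to [m]. /ukunpapzev/ → ukumpapzev.
Rule 2 (intervocalic voicing): /k/ is a voiceless stop between vowels /u/ and /u/, so it voices to [g]. /ukumpapzev/ → ugumpapzev.
Rule 3 (regressive voicing assimilation): /p/ precedes the voiced obstruent /z/, so it voices to [b] by assimilation. /ugumpapzev/ → ugumpabzev.

ugumpabzev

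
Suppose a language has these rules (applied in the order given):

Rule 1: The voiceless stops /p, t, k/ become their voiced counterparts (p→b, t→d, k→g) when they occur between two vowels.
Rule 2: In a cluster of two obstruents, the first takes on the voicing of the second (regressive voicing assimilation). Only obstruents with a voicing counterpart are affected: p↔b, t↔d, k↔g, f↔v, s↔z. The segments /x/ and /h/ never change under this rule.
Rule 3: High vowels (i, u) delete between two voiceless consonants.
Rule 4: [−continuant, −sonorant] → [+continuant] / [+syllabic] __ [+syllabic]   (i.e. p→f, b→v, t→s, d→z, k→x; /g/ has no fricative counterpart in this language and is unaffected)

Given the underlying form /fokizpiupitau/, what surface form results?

fogispiuvizau

Rule 1 (intervocalic voicing): /k/ is a voiceless stop between vowels /o/ and /i/, so it voices to [g]. /p/ is a voiceless stop between vowels /u/ and /i/, so it voices to [b]. /t/ is a voiceless stop between vowels /i/ and /a/, so it voices to [d]. /fokizpiupitau/ → fogizpiubidau.
Rule 2 (regressive voicing assimilation): /z/ precedes the voiceless obstruent /p/, so it devoices to [s] by assimilation. /fogizpiubidau/ → fogispiubidau.
Rule 3 (high vowel syncope): no segment meets the environment; /fogispiubidau/ is unchanged.
Rule 4 (intervocalic spirantization): /b/ is a stop between vowels /u/ and /i/, so it spirantizes to the fricative [v]. /d/ is a stop between vowels /i/ and /a/, so it spirantizes to the fricative [z]. /fogispiubidau/ → fogispiuvizau.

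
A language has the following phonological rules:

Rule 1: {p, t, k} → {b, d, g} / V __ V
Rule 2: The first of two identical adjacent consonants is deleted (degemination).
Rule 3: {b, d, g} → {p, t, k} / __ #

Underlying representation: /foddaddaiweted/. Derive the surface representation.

Rule 1 (intervocalic voicing): /t/ is a voiceless stop between vowels /e/ and /e/, so it voices to [d]. /foddaddaiweted/ → foddaddaiweded.
Rule 2 (degemination): /dd/ is a geminate; the first /d/ deletes. /dd/ is a geminate; the first /d/ deletes. /foddaddaiweded/ → fodadaiweded.
Rule 3 (final devoicing): /d/ is a voiced stop in word-final position, so it devoices to [t]. /fodadaiweded/ → fodadaiwedet.

fodadaiwedet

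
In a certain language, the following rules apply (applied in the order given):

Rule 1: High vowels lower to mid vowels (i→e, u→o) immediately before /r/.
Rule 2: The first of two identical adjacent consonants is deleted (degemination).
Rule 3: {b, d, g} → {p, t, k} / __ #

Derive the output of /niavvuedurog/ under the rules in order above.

Rule 1 (pre-rhotic lowering): /u/ is a high vowel immediately before /r/, so it lowers to [o]. /niavvuedurog/ → niavvuedorog.
Rule 2 (degemination): /vv/ is a geminate; the first /v/ deletes. /niavvuedorog/ → niavuedorog.
Rule 3 (final devoicing): /g/ is a voiced stop in word-final position, so it devoices to [k]. /niavuedorog/ → niavuedorok.

niavuedorok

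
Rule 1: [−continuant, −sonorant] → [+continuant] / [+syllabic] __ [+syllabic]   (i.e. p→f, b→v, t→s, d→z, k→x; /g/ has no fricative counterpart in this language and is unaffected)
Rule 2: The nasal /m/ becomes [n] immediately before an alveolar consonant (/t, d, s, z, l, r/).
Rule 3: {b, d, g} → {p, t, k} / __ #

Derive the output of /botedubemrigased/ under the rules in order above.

Rule 1 (intervocalic spirantization): /t/ is a stop between vowels /o/ and /e/, so it spirantizes to the fricative [s]. /d/ is a stop between vowels /e/ and /u/, so it spirantizes to the fricative [z]. /b/ is a stop between vowels /u/ and /e/, so it spirantizes to the fricative [v]. /botedubemrigased/ → bosezuvemrigased.
Rule 2 (nasal place assimilation): /m/ precedes the alveolar consonant /r/, so it assimilates in place to [n]. /bosezuvemrigased/ → bosezuvenrigased.
Rule 3 (final devoicing): /d/ is a voiced stop in word-final position, so it devoices to [t]. /bosezuvenrigased/ → bosezuvenrigaset.

bosezuvenrigaset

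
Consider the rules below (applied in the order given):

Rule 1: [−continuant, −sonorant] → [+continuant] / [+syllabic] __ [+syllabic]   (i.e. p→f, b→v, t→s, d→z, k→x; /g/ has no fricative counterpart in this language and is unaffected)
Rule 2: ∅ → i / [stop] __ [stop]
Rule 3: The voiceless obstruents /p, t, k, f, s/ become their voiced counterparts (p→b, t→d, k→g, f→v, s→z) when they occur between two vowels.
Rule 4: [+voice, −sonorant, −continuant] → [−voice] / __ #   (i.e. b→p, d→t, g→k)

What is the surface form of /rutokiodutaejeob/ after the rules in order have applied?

Rule 1 (intervocalic spirantization): /t/ is a stop between vowels /u/ and /o/, so it spirantizes to the fricative [s]. /k/ is a stop between vowels /o/ and /i/, so it spirantizes to the fricative [x]. /d/ is a stop between vowels /o/ and /u/, so it spirantizes to the fricative [z]. /t/ is a stop between vowels /u/ and /a/, so it spirantizes to the fricative [s]. /rutokiodutaejeob/ → rusoxiozusaejeob.
Rule 2 (stop-cluster i-epenthesis): no segment meets the environment; /rusoxiozusaejeob/ is unchanged.
Rule 3 (intervocalic voicing): /s/ is a voiceless obstruent between vowels /u/ and /o/, so it voices to [z]. /s/ is a voiceless obstruent between vowels /u/ and /a/, so it voices to [z]. /rusoxiozusaejeob/ → ruzoxiozuzaejeob.
Rule 4 (final devoicing): /b/ is a voiced stop in word-final position, so it devoices to [p]. /ruzoxiozuzaejeob/ → ruzoxiozuzaejeop.

ruzoxiozuzaejeop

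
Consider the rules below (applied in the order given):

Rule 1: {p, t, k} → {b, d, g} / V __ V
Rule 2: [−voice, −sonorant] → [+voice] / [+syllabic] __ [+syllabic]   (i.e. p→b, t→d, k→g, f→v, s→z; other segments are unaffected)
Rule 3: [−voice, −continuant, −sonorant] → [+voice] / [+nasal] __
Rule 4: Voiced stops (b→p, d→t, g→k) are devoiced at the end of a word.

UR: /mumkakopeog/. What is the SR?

Rule 1 (intervocalic voicing): /k/ is a voiceless stop between vowels /a/ and /o/, so it voices to [g]. /p/ is a voiceless stop between vowels /o/ and /e/, so it voices to [b]. /mumkakopeog/ → mumkagobeog.
Rule 2 (intervocalic voicing): no segment meets the environment; /mumkagobeog/ is unchanged.
Rule 3 (post-nasal voicing): /k/ is a voiceless stop immediately after the nasal /m/, so it voices to [g]. /mumkagobeog/ → mumgagobeog.
Rule 4 (final devoicing): /g/ is a voiced stop in word-final position, so it devoices to [k]. /mumgagobeog/ → mumgagobeok.

mumgagobeok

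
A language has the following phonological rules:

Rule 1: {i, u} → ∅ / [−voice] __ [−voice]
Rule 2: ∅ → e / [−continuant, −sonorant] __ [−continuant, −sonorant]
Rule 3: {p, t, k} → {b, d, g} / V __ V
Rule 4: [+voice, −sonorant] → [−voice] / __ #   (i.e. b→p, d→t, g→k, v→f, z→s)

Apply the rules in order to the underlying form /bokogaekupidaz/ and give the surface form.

Rule 1 (high vowel syncope): /u/ is a high vowel flanked by voiceless consonants /k/ and /p/, so it deletes. /bokogaekupidaz/ → bokogaekpidaz.
Rule 2 (stop-cluster e-epenthesis): /k/ and /p/ form a stop–stop cluster, so [e] is inserted between them. /bokogaekpidaz/ → bokogaekepidaz.
Rule 3 (intervocalic voicing): /k/ is a voiceless stop between vowels /o/ and /o/, so it voices to [g]. /k/ is a voiceless stop between vowels /e/ and /e/, so it voices to [g]. /p/ is a voiceless stop between vowels /e/ and /i/, so it voices to [b]. /bokogaekepidaz/ → bogogaegebidaz.
Rule 4 (final devoicing): /z/ is a voiced obstruent in word-final position, so it devoices to [s]. /bogogaegebidaz/ → bogogaegebidas.

bogogaegebidas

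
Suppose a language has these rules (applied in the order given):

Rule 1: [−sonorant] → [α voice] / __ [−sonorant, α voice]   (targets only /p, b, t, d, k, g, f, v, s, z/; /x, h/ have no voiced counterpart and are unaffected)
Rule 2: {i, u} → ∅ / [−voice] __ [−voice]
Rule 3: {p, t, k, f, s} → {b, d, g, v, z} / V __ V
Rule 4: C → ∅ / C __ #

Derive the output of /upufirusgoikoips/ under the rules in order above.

upfiruzgoigoip

Rule 1 (regressive voicing assimilation): /s/ precedes the voiced obstruent /g/, so it voices to [z] by assimilation. /upufirusgoikoips/ → upufiruzgoikoips.
Rule 2 (high vowel syncope): /u/ is a high vowel flanked by voiceless consonants /p/ and /f/, so it deletes. /upufiruzgoikoips/ → upfiruzgoikoips.
Rule 3 (intervocalic voicing): /k/ is a voiceless obstruent between vowels /i/ and /o/, so it voices to [g]. /upfiruzgoikoips/ → upfiruzgoigoips.
Rule 4 (final cluster simplification): /s/ is the second consonant of a word-final cluster /ps/, so it deletes. /upfiruzgoigoips/ → upfiruzgoigoip.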